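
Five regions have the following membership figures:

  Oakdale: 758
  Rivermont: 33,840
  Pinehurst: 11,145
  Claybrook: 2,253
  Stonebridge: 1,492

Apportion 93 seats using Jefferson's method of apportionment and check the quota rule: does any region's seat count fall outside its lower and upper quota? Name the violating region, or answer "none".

Standard quotas: Oakdale 1.424, Rivermont 63.594, Pinehurst 20.944, Claybrook 4.234, Stonebridge 2.804.
Jefferson allocation: Oakdale 1, Rivermont 65, Pinehurst 21, Claybrook 4, Stonebridge 2.
Rivermont has quota 63.594 (lower 63, upper 64) but receives 65 — outside the quota interval.

Rivermont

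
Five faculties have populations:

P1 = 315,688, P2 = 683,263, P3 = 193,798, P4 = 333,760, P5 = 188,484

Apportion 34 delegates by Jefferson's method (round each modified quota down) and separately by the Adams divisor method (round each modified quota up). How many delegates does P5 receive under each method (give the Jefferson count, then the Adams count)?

Jefferson: P1 6, P2 14, P3 4, P4 7, P5 3.
Adams: P1 6, P2 13, P3 4, P4 7, P5 4.
P5 gets 3 under Jefferson and 4 under Adams.

3 and 4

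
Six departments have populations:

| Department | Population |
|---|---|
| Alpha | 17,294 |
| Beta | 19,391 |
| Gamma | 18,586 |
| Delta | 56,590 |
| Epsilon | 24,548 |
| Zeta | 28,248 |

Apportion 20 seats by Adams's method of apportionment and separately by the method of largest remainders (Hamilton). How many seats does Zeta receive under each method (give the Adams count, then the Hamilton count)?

Adams: Alpha 2, Beta 3, Gamma 2, Delta 7, Epsilon 3, Zeta 3.
Hamilton: Alpha 2, Beta 2, Gamma 2, Delta 7, Epsilon 3, Zeta 4.
Zeta gets 3 under Adams and 4 under Hamilton.

3 and 4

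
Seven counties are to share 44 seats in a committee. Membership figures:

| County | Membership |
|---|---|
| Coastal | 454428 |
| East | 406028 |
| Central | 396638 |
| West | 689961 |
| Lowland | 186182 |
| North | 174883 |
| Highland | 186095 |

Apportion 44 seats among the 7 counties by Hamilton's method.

Coastal 8, East 7, Central 7, West 12, Lowland 4, North 3, Highland 3

The standard divisor is 2494215/44 ≈ 56686.705.
Standard quotas: Coastal 8.0165, East 7.1627, Central 6.9970, West 12.1715, Lowland 3.2844, North 3.0851, Highland 3.2829.
Lower quotas: Coastal 8, East 7, Central 6, West 12, Lowland 3, North 3, Highland 3 (sum 42, leaving 2 seats).
Remainders in descending order: Central 0.9970, Lowland 0.2844, Highland 0.2829, West 0.1715, East 0.1627, North 0.0851, Coastal 0.0165.
The surplus seats go to Central, Lowland.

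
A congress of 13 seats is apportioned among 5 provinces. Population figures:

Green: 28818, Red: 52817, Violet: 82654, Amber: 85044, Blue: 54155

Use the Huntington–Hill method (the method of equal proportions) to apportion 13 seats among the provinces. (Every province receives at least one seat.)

With divisor 22984: modified quotas Green 1.254, Red 2.298, Violet 3.596, Amber 3.700, Blue 2.356.
Geometric-mean thresholds: Green √(1·2)=1.414, Red √(2·3)=2.449, Violet √(3·4)=3.464, Amber √(3·4)=3.464, Blue √(2·3)=2.449.
Each quota rounded against its threshold gives Green 1, Red 2, Violet 4, Amber 4, Blue 2 (total 13).

Green 1, Red 2, Violet 4, Amber 4, Blue 2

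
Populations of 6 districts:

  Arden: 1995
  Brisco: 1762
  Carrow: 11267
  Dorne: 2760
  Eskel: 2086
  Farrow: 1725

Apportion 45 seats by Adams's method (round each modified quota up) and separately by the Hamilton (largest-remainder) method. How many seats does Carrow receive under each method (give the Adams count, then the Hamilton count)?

22 and 23

Adams: Arden 4, Brisco 4, Carrow 22, Dorne 6, Eskel 5, Farrow 4.
Hamilton: Arden 4, Brisco 4, Carrow 23, Dorne 6, Eskel 4, Farrow 4.
Carrow gets 22 under Adams and 23 under Hamilton.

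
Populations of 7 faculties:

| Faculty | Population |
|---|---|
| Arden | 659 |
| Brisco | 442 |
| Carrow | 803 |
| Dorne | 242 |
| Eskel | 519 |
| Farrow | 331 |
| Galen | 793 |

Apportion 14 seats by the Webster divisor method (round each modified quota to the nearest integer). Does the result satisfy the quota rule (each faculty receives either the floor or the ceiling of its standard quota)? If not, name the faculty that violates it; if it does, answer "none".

none

Standard quotas: Arden 2.435, Brisco 1.633, Carrow 2.967, Dorne 0.894, Eskel 1.918, Farrow 1.223, Galen 2.930.
Webster allocation: Arden 2, Brisco 2, Carrow 3, Dorne 1, Eskel 2, Farrow 1, Galen 3.
Every allocation lies between the lower and upper quota.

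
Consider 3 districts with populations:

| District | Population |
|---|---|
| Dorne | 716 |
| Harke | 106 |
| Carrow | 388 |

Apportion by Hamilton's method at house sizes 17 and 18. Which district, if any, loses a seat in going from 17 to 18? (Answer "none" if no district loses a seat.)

Harke

At 17 seats: Dorne 10, Harke 2, Carrow 5.
At 18 seats: Dorne 11, Harke 1, Carrow 6.
Harke drops from 2 to 1.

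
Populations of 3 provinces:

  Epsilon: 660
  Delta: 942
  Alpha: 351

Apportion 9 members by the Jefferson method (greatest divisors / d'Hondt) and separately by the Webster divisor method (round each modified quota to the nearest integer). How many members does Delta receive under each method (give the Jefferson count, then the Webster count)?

Jefferson: Epsilon 3, Delta 5, Alpha 1.
Webster: Epsilon 3, Delta 4, Alpha 2.
Delta gets 5 under Jefferson and 4 under Webster.

5 and 4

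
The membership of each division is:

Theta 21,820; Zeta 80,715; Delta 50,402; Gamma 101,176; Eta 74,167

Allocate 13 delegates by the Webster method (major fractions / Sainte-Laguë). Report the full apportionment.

Theta: 1, Zeta: 3, Delta: 2, Gamma: 4, Eta: 3

Standard divisor 328280/13 ≈ 25252.308; standard quotas: Theta 0.864, Zeta 3.196, Delta 1.996, Gamma 4.007, Eta 2.937.
Rounding to the nearest integer gives Theta 1, Zeta 3, Delta 2, Gamma 4, Eta 3 — total 13, matching the house size, so no adjustment is needed.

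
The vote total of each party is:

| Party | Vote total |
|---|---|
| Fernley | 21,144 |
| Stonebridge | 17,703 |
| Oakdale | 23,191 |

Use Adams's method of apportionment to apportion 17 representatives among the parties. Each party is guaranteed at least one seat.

Fernley: 6, Stonebridge: 5, Oakdale: 6

Standard divisor 62038/17 ≈ 3649.294; standard quotas: Fernley 5.794, Stonebridge 4.851, Oakdale 6.355.
Rounding up gives 6, 5, 7 = 18 seats, so the divisor must be adjusted.
With modified divisor 4000: modified quotas Fernley 5.286, Stonebridge 4.426, Oakdale 5.798.
Rounding up: Fernley 6, Stonebridge 5, Oakdale 6 (total 17).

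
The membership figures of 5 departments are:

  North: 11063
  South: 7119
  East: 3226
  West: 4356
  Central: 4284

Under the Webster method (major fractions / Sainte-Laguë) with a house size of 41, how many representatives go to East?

Standard divisor 30048/41 ≈ 732.878; standard quotas: North 15.095, South 9.714, East 4.402, West 5.944, Central 5.845.
Rounding to the nearest integer gives North 15, South 10, East 4, West 6, Central 6 — total 41, matching the house size, so no adjustment is needed.
East receives 4.

4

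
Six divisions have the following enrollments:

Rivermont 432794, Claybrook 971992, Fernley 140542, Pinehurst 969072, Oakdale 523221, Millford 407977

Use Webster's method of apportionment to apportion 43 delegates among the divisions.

Rivermont: 5, Claybrook: 12, Fernley: 2, Pinehurst: 12, Oakdale: 7, Millford: 5

Standard divisor 3445598/43 ≈ 80130.186; standard quotas: Rivermont 5.401, Claybrook 12.130, Fernley 1.754, Pinehurst 12.094, Oakdale 6.530, Millford 5.091.
Rounding to the nearest integer gives Rivermont 5, Claybrook 12, Fernley 2, Pinehurst 12, Oakdale 7, Millford 5 — total 43, matching the house size, so no adjustment is needed.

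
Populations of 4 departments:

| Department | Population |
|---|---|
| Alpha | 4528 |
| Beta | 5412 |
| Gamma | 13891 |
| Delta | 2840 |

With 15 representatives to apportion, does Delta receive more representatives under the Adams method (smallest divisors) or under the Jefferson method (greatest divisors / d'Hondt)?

Adams: Alpha 3, Beta 3, Gamma 7, Delta 2.
Jefferson: Alpha 2, Beta 3, Gamma 9, Delta 1.
Delta gets 2 under Adams and 1 under Jefferson.

Adams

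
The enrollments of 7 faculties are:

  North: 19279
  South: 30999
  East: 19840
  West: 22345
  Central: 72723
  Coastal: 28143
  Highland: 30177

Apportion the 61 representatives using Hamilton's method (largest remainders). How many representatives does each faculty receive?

Standard divisor: 223506 ÷ 61 ≈ 3664.033.
Standard quotas: North 5.2617, South 8.4604, East 5.4148, West 6.0985, Central 19.8478, Coastal 7.6809, Highland 8.2360.
Lower quotas: North 5, South 8, East 5, West 6, Central 19, Coastal 7, Highland 8 (sum 58, leaving 3 seats).
Remainders in descending order: Central 0.8478, Coastal 0.6809, South 0.4604, East 0.4148, North 0.2617, Highland 0.2360, West 0.0985.
Largest remainders: Central, Coastal, South receive the extra seats.

North=5; South=9; East=5; West=6; Central=20; Coastal=8; Highland=8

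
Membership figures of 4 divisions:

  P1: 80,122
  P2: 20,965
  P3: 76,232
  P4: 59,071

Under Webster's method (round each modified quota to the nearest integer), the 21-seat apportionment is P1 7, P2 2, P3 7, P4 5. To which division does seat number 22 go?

Priority for the next seat is population ÷ (current seats + 0.5).
Priorities: P1 10682.933, P2 8386.000, P3 10164.267, P4 10740.182.
Highest priority: P4.

P4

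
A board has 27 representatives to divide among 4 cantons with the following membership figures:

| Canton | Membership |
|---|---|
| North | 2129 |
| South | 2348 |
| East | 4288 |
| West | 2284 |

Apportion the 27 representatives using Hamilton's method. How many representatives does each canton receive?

North 5, South 6, East 10, West 6

The standard divisor is 11049/27 ≈ 409.222.
Standard quotas: North 5.203, South 5.738, East 10.478, West 5.581.
Lower quotas: North 5, South 5, East 10, West 5 (sum 25, leaving 2 seats).
Remainders in descending order: South 0.738, West 0.581, East 0.478, North 0.203.
Largest remainders: South, West receive the extra seats.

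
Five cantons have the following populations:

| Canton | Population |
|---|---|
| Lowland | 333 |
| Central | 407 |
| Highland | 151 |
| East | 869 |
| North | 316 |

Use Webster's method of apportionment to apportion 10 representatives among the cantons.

Lowland 2; Central 2; Highland 1; East 4; North 1

Standard divisor 2076/10 ≈ 207.6; standard quotas: Lowland 1.604, Central 1.961, Highland 0.727, East 4.186, North 1.522.
Rounding to the nearest integer gives 2, 2, 1, 4, 2 = 11 seats, so the divisor must be adjusted.
With modified divisor 216: modified quotas Lowland 1.542, Central 1.884, Highland 0.699, East 4.023, North 1.463.
Rounding to the nearest integer: Lowland 2, Central 2, Highland 1, East 4, North 1 (total 10).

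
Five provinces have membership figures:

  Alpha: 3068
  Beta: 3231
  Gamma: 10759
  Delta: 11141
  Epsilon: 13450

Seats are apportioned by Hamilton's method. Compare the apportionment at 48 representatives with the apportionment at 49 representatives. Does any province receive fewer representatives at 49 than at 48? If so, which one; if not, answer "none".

At 48 seats: Alpha 4, Beta 4, Gamma 12, Delta 13, Epsilon 15.
At 49 seats: Alpha 3, Beta 4, Gamma 13, Delta 13, Epsilon 16.
Alpha drops from 4 to 3.

Alpha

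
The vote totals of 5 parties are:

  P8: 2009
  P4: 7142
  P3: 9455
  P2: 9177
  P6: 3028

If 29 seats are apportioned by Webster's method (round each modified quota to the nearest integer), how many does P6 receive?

Standard divisor 30811/29 ≈ 1062.448; standard quotas: P8 1.891, P4 6.722, P3 8.899, P2 8.638, P6 2.850.
Rounding to the nearest integer gives 2, 7, 9, 9, 3 = 30 seats, so the divisor must be adjusted.
With modified divisor 1090: modified quotas P8 1.843, P4 6.552, P3 8.674, P2 8.419, P6 2.778.
Rounding to the nearest integer: P8 2, P4 7, P3 9, P2 8, P6 3 (total 29).
P6 receives 3.

3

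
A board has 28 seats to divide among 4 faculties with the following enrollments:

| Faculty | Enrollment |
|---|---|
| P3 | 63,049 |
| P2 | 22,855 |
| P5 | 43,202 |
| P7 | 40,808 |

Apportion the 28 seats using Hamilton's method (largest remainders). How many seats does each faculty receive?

Standard divisor: 169914 ÷ 28 ≈ 6068.357.
Standard quotas: P3 10.3898, P2 3.7663, P5 7.1192, P7 6.7247.
Lower quotas: P3 10, P2 3, P5 7, P7 6 (sum 26, leaving 2 seats).
Remainders in descending order: P2 0.7663, P7 0.7247, P3 0.3898, P5 0.1192.
The surplus seats go to P2, P7.

P3 10, P2 4, P5 7, P7 7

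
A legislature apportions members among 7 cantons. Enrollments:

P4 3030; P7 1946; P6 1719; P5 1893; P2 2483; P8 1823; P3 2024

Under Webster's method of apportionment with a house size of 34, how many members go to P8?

Standard divisor 14918/34 ≈ 438.765; standard quotas: P4 6.906, P7 4.435, P6 3.918, P5 4.314, P2 5.659, P8 4.155, P3 4.613.
Rounding to the nearest integer gives P4 7, P7 4, P6 4, P5 4, P2 6, P8 4, P3 5 — total 34, matching the house size, so no adjustment is needed.
P8 receives 4.

4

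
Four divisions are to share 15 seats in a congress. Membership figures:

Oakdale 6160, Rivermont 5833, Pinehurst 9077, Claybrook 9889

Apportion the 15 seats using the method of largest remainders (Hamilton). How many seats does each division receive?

Total 30959; standard divisor 30959/15 ≈ 2063.933.
Standard quotas: Oakdale 2.9846, Rivermont 2.8262, Pinehurst 4.3979, Claybrook 4.7913.
Lower quotas: Oakdale 2, Rivermont 2, Pinehurst 4, Claybrook 4 (sum 12, leaving 3 seats).
Remainders in descending order: Oakdale 0.9846, Rivermont 0.8262, Claybrook 0.7913, Pinehurst 0.3979.
The surplus seats go to Oakdale, Rivermont, Claybrook.

Oakdale: 3, Rivermont: 3, Pinehurst: 4, Claybrook: 5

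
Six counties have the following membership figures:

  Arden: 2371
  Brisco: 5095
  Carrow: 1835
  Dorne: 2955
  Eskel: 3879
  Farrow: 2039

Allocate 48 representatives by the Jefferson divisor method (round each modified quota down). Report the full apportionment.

Standard divisor 18174/48 ≈ 378.625; standard quotas: Arden 6.262, Brisco 13.457, Carrow 4.846, Dorne 7.805, Eskel 10.245, Farrow 5.385.
Rounding down gives 6, 13, 4, 7, 10, 5 = 45 seats, so the divisor must be adjusted.
With modified divisor 360: modified quotas Arden 6.586, Brisco 14.153, Carrow 5.097, Dorne 8.208, Eskel 10.775, Farrow 5.664.
Rounding down: Arden 6, Brisco 14, Carrow 5, Dorne 8, Eskel 10, Farrow 5 (total 48).

Arden: 6; Brisco: 14; Carrow: 5; Dorne: 8; Eskel: 10; Farrow: 5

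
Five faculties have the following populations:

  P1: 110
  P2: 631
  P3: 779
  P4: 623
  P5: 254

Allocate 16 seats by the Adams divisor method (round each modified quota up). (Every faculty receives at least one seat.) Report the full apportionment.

P1 1, P2 4, P3 5, P4 4, P5 2

Standard divisor 2397/16 ≈ 149.812; standard quotas: P1 0.734, P2 4.212, P3 5.200, P4 4.159, P5 1.695.
Rounding up gives 1, 5, 6, 5, 2 = 19 seats, so the divisor must be adjusted.
With modified divisor 180: modified quotas P1 0.611, P2 3.506, P3 4.328, P4 3.461, P5 1.411.
Rounding up: P1 1, P2 4, P3 5, P4 4, P5 2 (total 16).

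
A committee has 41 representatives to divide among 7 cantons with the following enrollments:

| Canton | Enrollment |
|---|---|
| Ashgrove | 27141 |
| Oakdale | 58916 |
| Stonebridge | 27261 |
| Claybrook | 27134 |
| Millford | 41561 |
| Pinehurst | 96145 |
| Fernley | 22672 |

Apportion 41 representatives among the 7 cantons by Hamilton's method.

Standard divisor: 300830 ÷ 41 ≈ 7337.317.
Standard quotas: Ashgrove 3.6990, Oakdale 8.0296, Stonebridge 3.7154, Claybrook 3.6981, Millford 5.6643, Pinehurst 13.1036, Fernley 3.0900.
Lower quotas: Ashgrove 3, Oakdale 8, Stonebridge 3, Claybrook 3, Millford 5, Pinehurst 13, Fernley 3 (sum 38, leaving 3 seats).
Remainders in descending order: Stonebridge 0.7154, Ashgrove 0.6990, Claybrook 0.6981, Millford 0.6643, Pinehurst 0.1036, Fernley 0.0900, Oakdale 0.0296.
Largest remainders: Stonebridge, Ashgrove, Claybrook receive the extra seats.

Ashgrove: 4, Oakdale: 8, Stonebridge: 4, Claybrook: 4, Millford: 5, Pinehurst: 13, Fernley: 3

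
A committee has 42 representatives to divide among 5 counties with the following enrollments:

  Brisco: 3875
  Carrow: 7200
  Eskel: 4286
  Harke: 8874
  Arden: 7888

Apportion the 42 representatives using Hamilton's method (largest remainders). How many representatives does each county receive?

Brisco=5, Carrow=9, Eskel=6, Harke=12, Arden=10

The standard divisor is 32123/42 ≈ 764.833.
Standard quotas: Brisco 5.0665, Carrow 9.4138, Eskel 5.6038, Harke 11.6025, Arden 10.3134.
Lower quotas: Brisco 5, Carrow 9, Eskel 5, Harke 11, Arden 10 (sum 40, leaving 2 seats).
Remainders in descending order: Eskel 0.6038, Harke 0.6025, Carrow 0.4138, Arden 0.3134, Brisco 0.0665.
Largest remainders: Eskel, Harke receive the extra seats.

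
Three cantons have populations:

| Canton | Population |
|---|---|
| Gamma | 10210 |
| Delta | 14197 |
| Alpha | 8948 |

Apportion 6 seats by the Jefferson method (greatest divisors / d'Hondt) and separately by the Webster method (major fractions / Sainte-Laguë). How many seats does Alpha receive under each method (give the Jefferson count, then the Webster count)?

Jefferson: Gamma 2, Delta 3, Alpha 1.
Webster: Gamma 2, Delta 2, Alpha 2.
Alpha gets 1 under Jefferson and 2 under Webster.

1 and 2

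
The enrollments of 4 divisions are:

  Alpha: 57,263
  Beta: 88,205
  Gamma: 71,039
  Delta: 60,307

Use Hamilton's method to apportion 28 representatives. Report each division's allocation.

Alpha 6; Beta 9; Gamma 7; Delta 6

Standard divisor: 276814 ÷ 28 ≈ 9886.214.
Standard quotas: Alpha 5.7922, Beta 8.9220, Gamma 7.1857, Delta 6.1001.
Lower quotas: Alpha 5, Beta 8, Gamma 7, Delta 6 (sum 26, leaving 2 seats).
Remainders in descending order: Beta 0.9220, Alpha 0.7922, Gamma 0.1857, Delta 0.1001.
Largest remainders: Beta, Alpha receive the extra seats.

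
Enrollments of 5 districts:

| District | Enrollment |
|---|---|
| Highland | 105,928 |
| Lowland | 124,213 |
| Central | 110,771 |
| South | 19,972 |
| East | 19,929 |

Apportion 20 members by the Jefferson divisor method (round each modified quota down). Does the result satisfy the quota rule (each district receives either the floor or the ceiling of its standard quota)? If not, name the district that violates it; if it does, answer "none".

Standard quotas: Highland 5.563, Lowland 6.524, Central 5.818, South 1.049, East 1.047.
Jefferson allocation: Highland 5, Lowland 7, Central 6, South 1, East 1.
Every allocation lies between the lower and upper quota.

none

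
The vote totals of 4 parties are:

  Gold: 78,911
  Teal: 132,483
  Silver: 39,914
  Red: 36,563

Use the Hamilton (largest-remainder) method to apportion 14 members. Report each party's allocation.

Gold 4, Teal 6, Silver 2, Red 2

Standard divisor: 287871 ÷ 14 ≈ 20562.214.
Standard quotas: Gold 3.8377, Teal 6.4430, Silver 1.9411, Red 1.7782.
Lower quotas: Gold 3, Teal 6, Silver 1, Red 1 (sum 11, leaving 3 seats).
Remainders in descending order: Silver 0.9411, Gold 0.8377, Red 0.7782, Teal 0.4430.
Largest remainders: Silver, Gold, Red receive the extra seats.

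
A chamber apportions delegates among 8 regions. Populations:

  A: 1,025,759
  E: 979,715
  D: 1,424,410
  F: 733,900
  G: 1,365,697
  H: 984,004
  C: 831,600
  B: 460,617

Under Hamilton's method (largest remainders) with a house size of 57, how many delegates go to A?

8

Standard divisor: 7805702 ÷ 57 ≈ 136942.14.
Standard quotas: A 7.4905, E 7.1542, D 10.4015, F 5.3592, G 9.9728, H 7.1855, C 6.0726, B 3.3636.
Lower quotas: A 7, E 7, D 10, F 5, G 9, H 7, C 6, B 3 (sum 54, leaving 3 seats).
Remainders in descending order: G 0.9728, A 0.4905, D 0.4015, B 0.3636, F 0.3592, H 0.1855, E 0.1542, C 0.0726.
Largest remainders: G, A, D receive the extra seats.
A receives 8.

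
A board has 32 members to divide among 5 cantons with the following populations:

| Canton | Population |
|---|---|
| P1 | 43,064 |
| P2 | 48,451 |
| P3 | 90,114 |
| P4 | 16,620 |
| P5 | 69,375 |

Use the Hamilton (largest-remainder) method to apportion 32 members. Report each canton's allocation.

P1=5; P2=6; P3=11; P4=2; P5=8

The standard divisor is 267624/32 ≈ 8363.25.
Standard quotas: P1 5.1492, P2 5.7933, P3 10.7750, P4 1.9873, P5 8.2952.
Lower quotas: P1 5, P2 5, P3 10, P4 1, P5 8 (sum 29, leaving 3 seats).
Remainders in descending order: P4 0.9873, P2 0.7933, P3 0.7750, P5 0.2952, P1 0.1492.
The surplus seats go to P4, P2, P3.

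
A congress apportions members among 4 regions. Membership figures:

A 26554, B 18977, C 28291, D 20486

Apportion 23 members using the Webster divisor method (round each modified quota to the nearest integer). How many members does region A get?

Standard divisor 94308/23 ≈ 4100.348; standard quotas: A 6.476, B 4.628, C 6.900, D 4.996.
Rounding to the nearest integer gives A 6, B 5, C 7, D 5 — total 23, matching the house size, so no adjustment is needed.
A receives 6.

6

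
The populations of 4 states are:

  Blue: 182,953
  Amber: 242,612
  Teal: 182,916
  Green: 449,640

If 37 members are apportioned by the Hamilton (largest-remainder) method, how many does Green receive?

16

Standard divisor: 1058121 ÷ 37 ≈ 28597.865.
Standard quotas: Blue 6.3974, Amber 8.4836, Teal 6.3961, Green 15.7229.
Lower quotas: Blue 6, Amber 8, Teal 6, Green 15 (sum 35, leaving 2 seats).
Remainders in descending order: Green 0.7229, Amber 0.4836, Blue 0.3974, Teal 0.3961.
Largest remainders: Green, Amber receive the extra seats.
Green receives 16.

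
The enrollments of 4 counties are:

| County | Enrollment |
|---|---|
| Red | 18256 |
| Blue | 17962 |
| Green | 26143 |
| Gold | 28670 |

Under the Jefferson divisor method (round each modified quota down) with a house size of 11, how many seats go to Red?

Standard divisor 91031/11 ≈ 8275.545; standard quotas: Red 2.206, Blue 2.170, Green 3.159, Gold 3.464.
Rounding down gives 2, 2, 3, 3 = 10 seats, so the divisor must be adjusted.
With modified divisor 6900: modified quotas Red 2.646, Blue 2.603, Green 3.789, Gold 4.155.
Rounding down: Red 2, Blue 2, Green 3, Gold 4 (total 11).
Red receives 2.

2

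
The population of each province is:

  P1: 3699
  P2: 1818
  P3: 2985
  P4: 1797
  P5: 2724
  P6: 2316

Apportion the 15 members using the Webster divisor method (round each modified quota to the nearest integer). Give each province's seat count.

P1=3, P2=2, P3=3, P4=2, P5=3, P6=2

Standard divisor 15339/15 ≈ 1022.6; standard quotas: P1 3.617, P2 1.778, P3 2.919, P4 1.757, P5 2.664, P6 2.265.
Rounding to the nearest integer gives 4, 2, 3, 2, 3, 2 = 16 seats, so the divisor must be adjusted.
With modified divisor 1070: modified quotas P1 3.457, P2 1.699, P3 2.790, P4 1.679, P5 2.546, P6 2.164.
Rounding to the nearest integer: P1 3, P2 2, P3 3, P4 2, P5 3, P6 2 (total 15).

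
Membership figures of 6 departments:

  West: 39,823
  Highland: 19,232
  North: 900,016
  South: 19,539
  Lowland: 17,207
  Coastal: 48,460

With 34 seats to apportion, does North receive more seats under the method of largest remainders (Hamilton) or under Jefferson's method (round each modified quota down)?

Hamilton: West 1, Highland 1, North 29, South 1, Lowland 0, Coastal 2.
Jefferson: West 1, Highland 0, North 32, South 0, Lowland 0, Coastal 1.
North gets 29 under Hamilton and 32 under Jefferson.

Jefferson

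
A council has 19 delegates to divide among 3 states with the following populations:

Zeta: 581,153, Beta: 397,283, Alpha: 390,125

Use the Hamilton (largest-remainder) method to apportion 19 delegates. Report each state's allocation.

Zeta: 8, Beta: 6, Alpha: 5

The standard divisor is 1368561/19 ≈ 72029.526.
Standard quotas: Zeta 8.0683, Beta 5.5156, Alpha 5.4162.
Lower quotas: Zeta 8, Beta 5, Alpha 5 (sum 18, leaving 1 seat).
Remainders in descending order: Beta 0.5156, Alpha 0.4162, Zeta 0.0683.
Largest remainder: Beta receives the extra seat.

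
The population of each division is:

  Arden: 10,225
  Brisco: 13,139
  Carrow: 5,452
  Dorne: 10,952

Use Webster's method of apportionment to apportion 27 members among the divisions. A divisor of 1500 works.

With modified divisor 1500: modified quotas Arden 6.817, Brisco 8.759, Carrow 3.635, Dorne 7.301.
Rounding to the nearest integer: Arden 7, Brisco 9, Carrow 4, Dorne 7 (total 27).

Arden 7, Brisco 9, Carrow 4, Dorne 7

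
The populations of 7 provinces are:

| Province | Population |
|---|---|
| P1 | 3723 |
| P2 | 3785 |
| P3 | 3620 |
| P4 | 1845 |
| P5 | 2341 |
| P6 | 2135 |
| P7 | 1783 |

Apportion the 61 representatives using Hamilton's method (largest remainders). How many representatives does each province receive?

P1: 12, P2: 12, P3: 11, P4: 6, P5: 7, P6: 7, P7: 6

Total 19232; standard divisor 19232/61 ≈ 315.279.
Standard quotas: P1 11.809, P2 12.005, P3 11.482, P4 5.852, P5 7.425, P6 6.772, P7 5.655.
Lower quotas: P1 11, P2 12, P3 11, P4 5, P5 7, P6 6, P7 5 (sum 57, leaving 4 seats).
Remainders in descending order: P4 0.852, P1 0.809, P6 0.772, P7 0.655, P3 0.482, P5 0.425, P2 0.005.
Largest remainders: P4, P1, P6, P7 receive the extra seats.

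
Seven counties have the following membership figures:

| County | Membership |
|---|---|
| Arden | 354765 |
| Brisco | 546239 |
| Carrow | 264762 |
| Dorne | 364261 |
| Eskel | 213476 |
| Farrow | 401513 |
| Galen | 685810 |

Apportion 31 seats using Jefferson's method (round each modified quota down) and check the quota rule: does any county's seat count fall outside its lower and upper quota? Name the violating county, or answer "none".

Standard quotas: Arden 3.885, Brisco 5.982, Carrow 2.899, Dorne 3.989, Eskel 2.338, Farrow 4.397, Galen 7.510.
Jefferson allocation: Arden 4, Brisco 6, Carrow 3, Dorne 4, Eskel 2, Farrow 4, Galen 8.
Every allocation lies between the lower and upper quota.

none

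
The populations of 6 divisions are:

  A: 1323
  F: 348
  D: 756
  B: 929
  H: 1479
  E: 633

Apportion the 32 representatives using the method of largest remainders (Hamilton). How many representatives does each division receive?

A 8; F 2; D 4; B 5; H 9; E 4

Total 5468; standard divisor 5468/32 ≈ 170.875.
Standard quotas: A 7.743, F 2.037, D 4.424, B 5.437, H 8.655, E 3.704.
Lower quotas: A 7, F 2, D 4, B 5, H 8, E 3 (sum 29, leaving 3 seats).
Remainders in descending order: A 0.743, E 0.704, H 0.655, B 0.437, D 0.424, F 0.037.
The surplus seats go to A, E, H.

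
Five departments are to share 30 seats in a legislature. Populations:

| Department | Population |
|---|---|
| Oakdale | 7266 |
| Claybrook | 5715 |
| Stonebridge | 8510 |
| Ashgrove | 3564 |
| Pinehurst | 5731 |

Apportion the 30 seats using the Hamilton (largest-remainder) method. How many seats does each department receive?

Standard divisor: 30786 ÷ 30 ≈ 1026.2.
Standard quotas: Oakdale 7.0805, Claybrook 5.5691, Stonebridge 8.2927, Ashgrove 3.4730, Pinehurst 5.5847.
Lower quotas: Oakdale 7, Claybrook 5, Stonebridge 8, Ashgrove 3, Pinehurst 5 (sum 28, leaving 2 seats).
Remainders in descending order: Pinehurst 0.5847, Claybrook 0.5691, Ashgrove 0.4730, Stonebridge 0.2927, Oakdale 0.0805.
Largest remainders: Pinehurst, Claybrook receive the extra seats.

Oakdale=7, Claybrook=6, Stonebridge=8, Ashgrove=3, Pinehurst=6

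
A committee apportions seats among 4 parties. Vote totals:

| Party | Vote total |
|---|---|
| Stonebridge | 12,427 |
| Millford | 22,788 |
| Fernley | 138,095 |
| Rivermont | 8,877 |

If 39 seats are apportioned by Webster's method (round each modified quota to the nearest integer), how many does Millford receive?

5

Standard divisor 182187/39 ≈ 4671.462; standard quotas: Stonebridge 2.660, Millford 4.878, Fernley 29.561, Rivermont 1.900.
Rounding to the nearest integer gives 3, 5, 30, 2 = 40 seats, so the divisor must be adjusted.
With modified divisor 4800: modified quotas Stonebridge 2.589, Millford 4.747, Fernley 28.770, Rivermont 1.849.
Rounding to the nearest integer: Stonebridge 3, Millford 5, Fernley 29, Rivermont 2 (total 39).
Millford receives 5.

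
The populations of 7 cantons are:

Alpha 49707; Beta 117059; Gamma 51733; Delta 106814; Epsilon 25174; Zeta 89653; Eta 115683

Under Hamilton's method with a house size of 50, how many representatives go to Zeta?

8

The standard divisor is 555823/50 ≈ 11116.46.
Standard quotas: Alpha 4.4715, Beta 10.5302, Gamma 4.6537, Delta 9.6086, Epsilon 2.2646, Zeta 8.0649, Eta 10.4065.
Lower quotas: Alpha 4, Beta 10, Gamma 4, Delta 9, Epsilon 2, Zeta 8, Eta 10 (sum 47, leaving 3 seats).
Remainders in descending order: Gamma 0.6537, Delta 0.6086, Beta 0.5302, Alpha 0.4715, Eta 0.4065, Epsilon 0.2646, Zeta 0.0649.
The surplus seats go to Gamma, Delta, Beta.
Zeta receives 8.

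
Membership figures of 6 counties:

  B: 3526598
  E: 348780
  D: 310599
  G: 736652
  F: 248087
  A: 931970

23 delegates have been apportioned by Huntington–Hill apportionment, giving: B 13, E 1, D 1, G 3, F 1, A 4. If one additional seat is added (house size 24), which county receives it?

Priority for the next seat is population ÷ (√(s·(s+1))).
Priorities: B 261408.836, E 246624.703, D 219626.659, G 212653.115, F 175424.000, A 208394.827.
Highest priority: B.

B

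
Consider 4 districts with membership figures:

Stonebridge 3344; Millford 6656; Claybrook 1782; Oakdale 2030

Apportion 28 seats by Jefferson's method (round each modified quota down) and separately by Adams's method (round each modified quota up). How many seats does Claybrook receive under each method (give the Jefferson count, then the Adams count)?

3 and 4

Jefferson: Stonebridge 7, Millford 14, Claybrook 3, Oakdale 4.
Adams: Stonebridge 7, Millford 13, Claybrook 4, Oakdale 4.
Claybrook gets 3 under Jefferson and 4 under Adams.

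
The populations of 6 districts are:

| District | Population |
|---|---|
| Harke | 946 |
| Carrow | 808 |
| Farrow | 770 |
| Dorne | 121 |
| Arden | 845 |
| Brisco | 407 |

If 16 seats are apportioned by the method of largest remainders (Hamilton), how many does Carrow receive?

3

Standard divisor: 3897 ÷ 16 ≈ 243.562.
Standard quotas: Harke 3.884, Carrow 3.317, Farrow 3.161, Dorne 0.497, Arden 3.469, Brisco 1.671.
Lower quotas: Harke 3, Carrow 3, Farrow 3, Dorne 0, Arden 3, Brisco 1 (sum 13, leaving 3 seats).
Remainders in descending order: Harke 0.884, Brisco 0.671, Dorne 0.497, Arden 0.469, Carrow 0.317, Farrow 0.161.
The surplus seats go to Harke, Brisco, Dorne.
Carrow receives 3.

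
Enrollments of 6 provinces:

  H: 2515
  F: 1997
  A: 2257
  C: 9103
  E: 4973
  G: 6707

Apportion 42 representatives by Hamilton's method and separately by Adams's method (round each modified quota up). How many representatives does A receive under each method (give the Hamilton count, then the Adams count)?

3 and 4

Hamilton: H 4, F 3, A 3, C 14, E 8, G 10.
Adams: H 4, F 3, A 4, C 13, E 8, G 10.
A gets 3 under Hamilton and 4 under Adams.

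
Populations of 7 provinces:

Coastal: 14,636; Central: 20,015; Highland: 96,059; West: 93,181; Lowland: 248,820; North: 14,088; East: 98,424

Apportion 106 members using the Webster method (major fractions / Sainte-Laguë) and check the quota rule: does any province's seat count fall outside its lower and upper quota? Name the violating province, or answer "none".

Lowland

Standard quotas: Coastal 2.651, Central 3.625, Highland 17.399, West 16.878, Lowland 45.068, North 2.552, East 17.827.
Webster allocation: Coastal 3, Central 4, Highland 17, West 17, Lowland 44, North 3, East 18.
Lowland has quota 45.068 (lower 45, upper 46) but receives 44 — outside the quota interval.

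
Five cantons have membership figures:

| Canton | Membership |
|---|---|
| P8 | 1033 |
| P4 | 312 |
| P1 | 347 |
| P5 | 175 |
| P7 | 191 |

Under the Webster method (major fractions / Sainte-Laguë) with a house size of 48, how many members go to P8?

Standard divisor 2058/48 ≈ 42.875; standard quotas: P8 24.093, P4 7.277, P1 8.093, P5 4.082, P7 4.455.
Rounding to the nearest integer gives 24, 7, 8, 4, 4 = 47 seats, so the divisor must be adjusted.
With modified divisor 42.25: modified quotas P8 24.450, P4 7.385, P1 8.213, P5 4.142, P7 4.521.
Rounding to the nearest integer: P8 24, P4 7, P1 8, P5 4, P7 5 (total 48).
P8 receives 24.

24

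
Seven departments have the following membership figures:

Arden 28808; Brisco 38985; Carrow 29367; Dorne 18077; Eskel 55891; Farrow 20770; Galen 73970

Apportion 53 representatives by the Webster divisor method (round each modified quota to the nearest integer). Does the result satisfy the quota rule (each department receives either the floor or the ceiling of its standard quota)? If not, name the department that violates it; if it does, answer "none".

none

Standard quotas: Arden 5.743, Brisco 7.772, Carrow 5.854, Dorne 3.604, Eskel 11.142, Farrow 4.140, Galen 14.746.
Webster allocation: Arden 6, Brisco 8, Carrow 6, Dorne 4, Eskel 11, Farrow 4, Galen 14.
Every allocation lies between the lower and upper quota.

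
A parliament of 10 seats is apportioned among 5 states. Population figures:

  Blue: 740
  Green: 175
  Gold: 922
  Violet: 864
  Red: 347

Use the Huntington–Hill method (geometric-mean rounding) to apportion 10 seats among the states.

Blue=2; Green=1; Gold=3; Violet=3; Red=1

With divisor 327: modified quotas Blue 2.263, Green 0.535, Gold 2.820, Violet 2.642, Red 1.061.
Geometric-mean thresholds: Blue √(2·3)=2.449, Green (min 1), Gold √(2·3)=2.449, Violet √(2·3)=2.449, Red √(1·2)=1.414.
Each quota rounded against its threshold gives Blue 2, Green 1, Gold 3, Violet 3, Red 1 (total 10).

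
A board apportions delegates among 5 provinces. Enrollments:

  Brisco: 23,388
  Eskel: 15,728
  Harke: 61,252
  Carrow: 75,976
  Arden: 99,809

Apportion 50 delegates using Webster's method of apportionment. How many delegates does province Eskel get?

Standard divisor 276153/50 ≈ 5523.06; standard quotas: Brisco 4.235, Eskel 2.848, Harke 11.090, Carrow 13.756, Arden 18.071.
Rounding to the nearest integer gives Brisco 4, Eskel 3, Harke 11, Carrow 14, Arden 18 — total 50, matching the house size, so no adjustment is needed.
Eskel receives 3.

3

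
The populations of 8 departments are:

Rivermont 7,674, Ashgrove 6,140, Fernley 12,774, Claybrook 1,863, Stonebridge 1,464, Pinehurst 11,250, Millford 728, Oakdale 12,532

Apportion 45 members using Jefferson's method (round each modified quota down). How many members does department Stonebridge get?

1

Standard divisor 54425/45 ≈ 1209.444; standard quotas: Rivermont 6.345, Ashgrove 5.077, Fernley 10.562, Claybrook 1.540, Stonebridge 1.210, Pinehurst 9.302, Millford 0.602, Oakdale 10.362.
Rounding down gives 6, 5, 10, 1, 1, 9, 0, 10 = 42 seats, so the divisor must be adjusted.
With modified divisor 1100: modified quotas Rivermont 6.976, Ashgrove 5.582, Fernley 11.613, Claybrook 1.694, Stonebridge 1.331, Pinehurst 10.227, Millford 0.662, Oakdale 11.393.
Rounding down: Rivermont 6, Ashgrove 5, Fernley 11, Claybrook 1, Stonebridge 1, Pinehurst 10, Millford 0, Oakdale 11 (total 45).
Stonebridge receives 1.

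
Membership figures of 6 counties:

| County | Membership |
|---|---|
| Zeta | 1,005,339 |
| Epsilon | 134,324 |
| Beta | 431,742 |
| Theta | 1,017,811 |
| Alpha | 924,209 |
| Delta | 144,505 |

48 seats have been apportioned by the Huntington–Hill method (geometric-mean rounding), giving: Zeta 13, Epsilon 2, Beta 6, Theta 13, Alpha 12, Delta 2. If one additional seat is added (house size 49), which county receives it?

Priority for the next seat is population ÷ (√(s·(s+1))).
Priorities: Zeta 74520.685, Epsilon 54837.543, Beta 66619.237, Theta 75445.171, Alpha 73995.940, Delta 58993.919.
Highest priority: Theta.

Theta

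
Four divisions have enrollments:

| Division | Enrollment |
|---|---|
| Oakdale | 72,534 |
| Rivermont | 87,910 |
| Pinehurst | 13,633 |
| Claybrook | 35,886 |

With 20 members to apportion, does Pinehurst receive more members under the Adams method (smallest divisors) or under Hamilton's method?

Adams

Adams: Oakdale 7, Rivermont 8, Pinehurst 2, Claybrook 3.
Hamilton: Oakdale 7, Rivermont 8, Pinehurst 1, Claybrook 4.
Pinehurst gets 2 under Adams and 1 under Hamilton.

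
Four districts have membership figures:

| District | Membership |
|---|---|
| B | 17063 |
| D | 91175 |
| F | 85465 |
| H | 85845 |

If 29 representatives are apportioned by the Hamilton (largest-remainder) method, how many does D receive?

Standard divisor: 279548 ÷ 29 ≈ 9639.586.
Standard quotas: B 1.7701, D 9.4584, F 8.8660, H 8.9055.
Lower quotas: B 1, D 9, F 8, H 8 (sum 26, leaving 3 seats).
Remainders in descending order: H 0.9055, F 0.8660, B 0.7701, D 0.4584.
The surplus seats go to H, F, B.
D receives 9.

9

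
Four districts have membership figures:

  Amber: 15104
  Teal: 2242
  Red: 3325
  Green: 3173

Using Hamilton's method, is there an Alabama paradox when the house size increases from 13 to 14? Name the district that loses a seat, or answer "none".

none

At 13 seats: Amber 8, Teal 1, Red 2, Green 2.
At 14 seats: Amber 9, Teal 1, Red 2, Green 2.
No district's allocation decreased.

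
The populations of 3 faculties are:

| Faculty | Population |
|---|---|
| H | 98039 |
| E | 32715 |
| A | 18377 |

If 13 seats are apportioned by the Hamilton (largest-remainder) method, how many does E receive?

3

Standard divisor: 149131 ÷ 13 ≈ 11471.615.
Standard quotas: H 8.5462, E 2.8518, A 1.6020.
Lower quotas: H 8, E 2, A 1 (sum 11, leaving 2 seats).
Remainders in descending order: E 0.8518, A 0.6020, H 0.5462.
The surplus seats go to E, A.
E receives 3.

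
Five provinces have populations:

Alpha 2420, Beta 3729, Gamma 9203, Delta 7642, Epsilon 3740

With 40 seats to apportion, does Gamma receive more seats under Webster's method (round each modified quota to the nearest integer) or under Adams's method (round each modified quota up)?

Webster: Alpha 4, Beta 5, Gamma 14, Delta 11, Epsilon 6.
Adams: Alpha 4, Beta 6, Gamma 13, Delta 11, Epsilon 6.
Gamma gets 14 under Webster and 13 under Adams.

Webster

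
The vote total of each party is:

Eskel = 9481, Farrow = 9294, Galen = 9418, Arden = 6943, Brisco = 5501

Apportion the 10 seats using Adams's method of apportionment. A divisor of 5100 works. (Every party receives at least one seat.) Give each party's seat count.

With modified divisor 5100: modified quotas Eskel 1.859, Farrow 1.822, Galen 1.847, Arden 1.361, Brisco 1.079.
Rounding up: Eskel 2, Farrow 2, Galen 2, Arden 2, Brisco 2 (total 10).

Eskel=2; Farrow=2; Galen=2; Arden=2; Brisco=2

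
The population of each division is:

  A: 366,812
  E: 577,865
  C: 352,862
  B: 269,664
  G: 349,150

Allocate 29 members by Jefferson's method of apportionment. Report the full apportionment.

Standard divisor 1916353/29 ≈ 66081.138; standard quotas: A 5.551, E 8.745, C 5.340, B 4.081, G 5.284.
Rounding down gives 5, 8, 5, 4, 5 = 27 seats, so the divisor must be adjusted.
With modified divisor 60000: modified quotas A 6.114, E 9.631, C 5.881, B 4.494, G 5.819.
Rounding down: A 6, E 9, C 5, B 4, G 5 (total 29).

A: 6; E: 9; C: 5; B: 4; G: 5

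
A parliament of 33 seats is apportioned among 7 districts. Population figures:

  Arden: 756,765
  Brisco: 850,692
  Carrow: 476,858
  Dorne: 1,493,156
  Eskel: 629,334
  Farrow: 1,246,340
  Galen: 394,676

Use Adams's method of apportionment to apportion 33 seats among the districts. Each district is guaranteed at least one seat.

Standard divisor 5847821/33 ≈ 177206.697; standard quotas: Arden 4.271, Brisco 4.801, Carrow 2.691, Dorne 8.426, Eskel 3.551, Farrow 7.033, Galen 2.227.
Rounding up gives 5, 5, 3, 9, 4, 8, 3 = 37 seats, so the divisor must be adjusted.
With modified divisor 202500: modified quotas Arden 3.737, Brisco 4.201, Carrow 2.355, Dorne 7.374, Eskel 3.108, Farrow 6.155, Galen 1.949.
Rounding up: Arden 4, Brisco 5, Carrow 3, Dorne 8, Eskel 4, Farrow 7, Galen 2 (total 33).

Arden 4, Brisco 5, Carrow 3, Dorne 8, Eskel 4, Farrow 7, Galen 2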